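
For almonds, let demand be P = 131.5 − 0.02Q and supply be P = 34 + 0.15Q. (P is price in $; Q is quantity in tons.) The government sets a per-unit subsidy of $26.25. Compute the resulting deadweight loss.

Competitive equilibrium: 131.5 − 0.02Q = 34 + 0.15Q → Q* = 573.5294, P* = 120.0294.
The subsidy lowers effective supply by 26.25: P = 7.75 + 0.15Q.
New quantity: 131.5 − 0.02Q = 7.75 + 0.15Q → Q' = 727.9412.
Overproduction ΔQ = 727.9412 − 573.5294 = 154.4118; wedge = subsidy = 26.25.
Deadweight loss = ½ × 154.4118 × 26.25 = $2026.65.

$2026.65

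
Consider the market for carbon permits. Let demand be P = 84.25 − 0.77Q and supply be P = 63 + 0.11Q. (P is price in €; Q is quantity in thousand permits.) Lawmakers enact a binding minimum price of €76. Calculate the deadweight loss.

€79.40 thousand

Competitive equilibrium: 84.25 − 0.77Q = 63 + 0.11Q → Q* = 24.1477, P* = 65.6563.
At the floor P = 76, quantity demanded = (84.25 − 76)/0.77 = 10.7143.
Sellers' marginal cost at Q' = 10.7143: 63 + 0.11·10.7143 = 64.1786.
ΔQ = 24.1477 − 10.7143 = 13.4334; wedge = 76 − 64.1786 = 11.8214.
The triangle = ½ × 13.4334 × 11.8214 = €79.40 thousand.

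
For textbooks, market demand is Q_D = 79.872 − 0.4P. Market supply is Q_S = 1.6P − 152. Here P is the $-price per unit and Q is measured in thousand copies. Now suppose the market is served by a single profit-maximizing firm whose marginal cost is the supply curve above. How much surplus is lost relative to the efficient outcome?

$346.32 thousand

In inverse form: demand P = 199.68 − 2.5Q, supply P = 95 + 0.625Q.
Competitive equilibrium: 199.68 − 2.5Q = 95 + 0.625Q → Q* = 33.4976, P* = 115.936.
Marginal revenue: MR = 199.68 − 5Q. Set MR = MC: 199.68 − 5Q = 95 + 0.625Q → Q_m = 18.6098.
Price P_m = 199.68 − 2.5·18.6098 = 153.1555; MC(Q_m) = 95 + 0.625·18.6098 = 106.6311.
Competitive Q* = 33.4976, so ΔQ = 14.8878; wedge = 153.1555 − 106.6311 = 46.5244.
DWL = ½ × 14.8878 × 46.5244 = $346.32 thousand.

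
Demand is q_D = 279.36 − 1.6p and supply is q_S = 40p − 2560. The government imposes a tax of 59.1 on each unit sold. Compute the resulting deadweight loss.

2686.78

In inverse form: demand p = 174.6 − 0.625q, supply p = 64 + 0.025q.
Competitive equilibrium: 174.6 − 0.625q = 64 + 0.025q → q* = 170.15385, p* = 68.25385.
With the tax, the buyer price exceeds the seller price by 59.1: (174.6 − 0.625q) − (64 + 0.025q) = 59.1 → q' = 79.23077.
Δq = 170.15385 − 79.23077 = 90.92308; the wedge equals the tax, 59.1.
Welfare loss = ½ × 90.92308 × 59.1 = 2686.78.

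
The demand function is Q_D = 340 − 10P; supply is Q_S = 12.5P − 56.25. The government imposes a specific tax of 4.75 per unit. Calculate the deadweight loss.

62.67

In inverse form: demand P = 34 − 0.1Q, supply P = 4.5 + 0.08Q.
Competitive equilibrium: 34 − 0.1Q = 4.5 + 0.08Q → Q* = 163.8889, P* = 17.6111.
With the tax, the buyer price exceeds the seller price by 4.75: (34 − 0.1Q) − (4.5 + 0.08Q) = 4.75 → Q' = 137.5.
ΔQ = 163.8889 − 137.5 = 26.3889; the wedge equals the tax, 4.75.
DWL = ½ × 26.3889 × 4.75 = 62.67.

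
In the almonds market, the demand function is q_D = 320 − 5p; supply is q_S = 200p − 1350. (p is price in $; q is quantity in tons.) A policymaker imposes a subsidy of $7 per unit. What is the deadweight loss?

$119.51

In inverse form: demand p = 64 − 0.2q, supply p = 6.75 + 0.005q.
Competitive equilibrium: 64 − 0.2q = 6.75 + 0.005q → q* = 279.2683, p* = 8.1463.
The subsidy lowers effective supply by 7: p = 0.005q − 0.25.
New quantity: 64 − 0.2q = 0.005q − 0.25 → q' = 313.4146.
Overproduction Δq = 313.4146 − 279.2683 = 34.1463; wedge = subsidy = 7.
Deadweight loss = ½ × 34.1463 × 7 = $119.51.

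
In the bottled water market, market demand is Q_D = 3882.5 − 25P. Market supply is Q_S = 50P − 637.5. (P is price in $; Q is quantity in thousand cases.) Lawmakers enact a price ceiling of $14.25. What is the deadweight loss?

$158815.02 thousand

In inverse form: demand P = 155.3 − 0.04Q, supply P = 12.75 + 0.02Q.
Competitive equilibrium: 155.3 − 0.04Q = 12.75 + 0.02Q → Q* = 2375.8333, P* = 60.2667.
At the ceiling P = 14.25, quantity supplied = (14.25 − 12.75)/0.02 = 75.
Willingness to pay at Q' = 75: 155.3 − 0.04·75 = 152.3.
ΔQ = 2375.8333 − 75 = 2300.8333; wedge = 152.3 − 14.25 = 138.05.
The triangle = ½ × 2300.8333 × 138.05 = $158815.02 thousand.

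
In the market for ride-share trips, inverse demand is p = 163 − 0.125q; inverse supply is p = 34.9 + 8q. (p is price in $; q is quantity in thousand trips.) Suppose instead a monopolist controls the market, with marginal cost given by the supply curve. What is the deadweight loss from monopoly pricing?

Competitive equilibrium: 163 − 0.125q = 34.9 + 8q → q* = 15.7662, p* = 161.0292.
Marginal revenue: MR = 163 − 0.25q. Set MR = MC: 163 − 0.25q = 34.9 + 8q → q_m = 15.5273.
Price p_m = 163 − 0.125·15.5273 = 161.0591; MC(q_m) = 34.9 + 8·15.5273 = 159.1184.
Competitive q* = 15.7662, so Δq = 0.2389; wedge = 161.0591 − 159.1184 = 1.9407.
DWL = ½ × 0.2389 × 1.9407 = $0.23 thousand.

$0.23 thousand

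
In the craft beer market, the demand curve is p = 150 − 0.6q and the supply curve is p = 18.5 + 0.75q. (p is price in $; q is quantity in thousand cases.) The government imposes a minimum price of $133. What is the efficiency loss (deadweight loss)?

Competitive equilibrium: 150 − 0.6q = 18.5 + 0.75q → q* = 97.4074, p* = 91.5556.
At the floor p = 133, quantity demanded = (150 − 133)/0.6 = 28.3333.
Sellers' marginal cost at q' = 28.3333: 18.5 + 0.75·28.3333 = 39.75.
Δq = 97.4074 − 28.3333 = 69.0741; wedge = 133 − 39.75 = 93.25.
Welfare loss = ½ × 69.0741 × 93.25 = $3220.58 thousand.

$3220.58 thousand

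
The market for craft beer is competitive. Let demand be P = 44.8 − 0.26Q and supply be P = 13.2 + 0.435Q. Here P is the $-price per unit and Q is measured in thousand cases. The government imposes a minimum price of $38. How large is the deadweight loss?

$129.63 thousand

Competitive equilibrium: 44.8 − 0.26Q = 13.2 + 0.435Q → Q* = 45.4676, P* = 32.9784.
At the floor P = 38, quantity demanded = (44.8 − 38)/0.26 = 26.1538.
Sellers' marginal cost at Q' = 26.1538: 13.2 + 0.435·26.1538 = 24.5769.
ΔQ = 45.4676 − 26.1538 = 19.3138; wedge = 38 − 24.5769 = 13.4231.
DWL = ½ × 19.3138 × 13.4231 = $129.63 thousand.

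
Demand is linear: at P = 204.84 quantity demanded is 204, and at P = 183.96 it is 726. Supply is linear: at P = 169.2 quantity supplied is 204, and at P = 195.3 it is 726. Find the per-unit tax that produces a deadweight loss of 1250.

15

Demand slope = (183.96 − 204.84)/(726 − 204) = −0.04, so P = 213 − 0.04Q.
Supply slope = (195.3 − 169.2)/(726 − 204) = 0.05, so P = 159 + 0.05Q.
Competitive equilibrium: 213 − 0.04Q = 159 + 0.05Q → Q* = 600, P* = 189.
A tax t gives ΔQ = t/0.09 and wedge t, so DWL = t²/0.18.
t²/0.18 = 1250 → t² = 225 → t = 15.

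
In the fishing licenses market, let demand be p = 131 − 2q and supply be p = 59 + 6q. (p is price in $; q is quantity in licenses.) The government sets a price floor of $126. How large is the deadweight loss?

Competitive equilibrium: 131 − 2q = 59 + 6q → q* = 9, p* = 113.
At the floor p = 126, quantity demanded = (131 − 126)/2 = 2.5.
Sellers' marginal cost at q' = 2.5: 59 + 6·2.5 = 74.
Δq = 9 − 2.5 = 6.5; wedge = 126 − 74 = 52.
DWL = ½ × 6.5 × 52 = $169.

$169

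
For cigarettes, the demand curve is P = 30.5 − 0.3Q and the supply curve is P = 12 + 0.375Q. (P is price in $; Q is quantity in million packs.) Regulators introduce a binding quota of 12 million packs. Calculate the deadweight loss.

Competitive equilibrium: 30.5 − 0.3Q = 12 + 0.375Q → Q* = 27.4074, P* = 22.2778.
At Q = 12: demand price = 30.5 − 0.3·12 = 26.9; supply price = 12 + 0.375·12 = 16.5.
ΔQ = 27.4074 − 12 = 15.4074; wedge = 26.9 − 16.5 = 10.4.
Welfare loss = ½ × 15.4074 × 10.4 = $80.12 million.

$80.12 million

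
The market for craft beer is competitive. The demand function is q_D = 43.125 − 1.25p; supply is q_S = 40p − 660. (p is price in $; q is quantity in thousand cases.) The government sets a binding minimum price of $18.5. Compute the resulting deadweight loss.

In inverse form: demand p = 34.5 − 0.8q, supply p = 16.5 + 0.025q.
Competitive equilibrium: 34.5 − 0.8q = 16.5 + 0.025q → q* = 21.8182, p* = 17.0455.
At the floor p = 18.5, quantity demanded = (34.5 − 18.5)/0.8 = 20.
Sellers' marginal cost at q' = 20: 16.5 + 0.025·20 = 17.
Δq = 21.8182 − 20 = 1.8182; wedge = 18.5 − 17 = 1.5.
The triangle = ½ × 1.8182 × 1.5 = $1.36 thousand.

$1.36 thousand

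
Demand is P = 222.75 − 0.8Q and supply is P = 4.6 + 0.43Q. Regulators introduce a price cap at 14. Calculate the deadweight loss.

14870.33

Competitive equilibrium: 222.75 − 0.8Q = 4.6 + 0.43Q → Q* = 177.35772, P* = 80.86382.
At the ceiling P = 14, quantity supplied = (14 − 4.6)/0.43 = 21.86047.
Willingness to pay at Q' = 21.86047: 222.75 − 0.8·21.86047 = 205.26162.
ΔQ = 177.35772 − 21.86047 = 155.49725; wedge = 205.26162 − 14 = 191.26162.
Welfare loss = ½ × 155.49725 × 191.26162 = 14870.33.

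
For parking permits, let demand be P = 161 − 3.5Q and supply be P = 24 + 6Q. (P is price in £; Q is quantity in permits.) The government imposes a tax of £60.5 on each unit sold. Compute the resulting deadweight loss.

£192.64

Competitive equilibrium: 161 − 3.5Q = 24 + 6Q → Q* = 14.42105, P* = 110.52632.
With the tax, the buyer price exceeds the seller price by 60.5: (161 − 3.5Q) − (24 + 6Q) = 60.5 → Q' = 8.05263.
ΔQ = 14.42105 − 8.05263 = 6.36842; the wedge equals the tax, 60.5.
The triangle = ½ × 6.36842 × 60.5 = £192.64.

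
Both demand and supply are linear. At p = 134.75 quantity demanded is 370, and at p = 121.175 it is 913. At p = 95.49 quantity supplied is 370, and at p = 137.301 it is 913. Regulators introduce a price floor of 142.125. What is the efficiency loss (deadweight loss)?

23575.60

Demand slope = (121.175 − 134.75)/(913 − 370) = −0.025, so p = 144 − 0.025q.
Supply slope = (137.301 − 95.49)/(913 − 370) = 0.077, so p = 67 + 0.077q.
Competitive equilibrium: 144 − 0.025q = 67 + 0.077q → q* = 754.902, p* = 125.1275.
At the floor p = 142.125, quantity demanded = (144 − 142.125)/0.025 = 75.
Sellers' marginal cost at q' = 75: 67 + 0.077·75 = 72.775.
Δq = 754.902 − 75 = 679.902; wedge = 142.125 − 72.775 = 69.35.
Deadweight loss = ½ × 679.902 × 69.35 = 23575.60.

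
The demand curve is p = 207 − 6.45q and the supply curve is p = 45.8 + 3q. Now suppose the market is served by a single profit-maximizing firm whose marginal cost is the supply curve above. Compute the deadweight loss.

226.25

Competitive equilibrium: 207 − 6.45q = 45.8 + 3q → q* = 17.0582, p* = 96.9746.
Marginal revenue: MR = 207 − 12.9q. Set MR = MC: 207 − 12.9q = 45.8 + 3q → q_m = 10.1384.
Price p_m = 207 − 6.45·10.1384 = 141.6073; MC(q_m) = 45.8 + 3·10.1384 = 76.2152.
Competitive q* = 17.0582, so Δq = 6.9198; wedge = 141.6073 − 76.2152 = 65.3921.
Welfare loss = ½ × 6.9198 × 65.3921 = 226.25.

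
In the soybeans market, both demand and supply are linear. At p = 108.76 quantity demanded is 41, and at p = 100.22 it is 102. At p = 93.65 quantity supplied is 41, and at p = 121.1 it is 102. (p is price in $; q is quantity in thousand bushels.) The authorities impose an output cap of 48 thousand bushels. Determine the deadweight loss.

$102.17 thousand

Demand slope = (100.22 − 108.76)/(102 − 41) = −0.14, so p = 114.5 − 0.14q.
Supply slope = (121.1 − 93.65)/(102 − 41) = 0.45, so p = 75.2 + 0.45q.
Competitive equilibrium: 114.5 − 0.14q = 75.2 + 0.45q → q* = 66.6102, p* = 105.1746.
At q = 48: demand price = 114.5 − 0.14·48 = 107.78; supply price = 75.2 + 0.45·48 = 96.8.
Δq = 66.6102 − 48 = 18.6102; wedge = 107.78 − 96.8 = 10.98.
DWL = ½ × 18.6102 × 10.98 = $102.17 thousand.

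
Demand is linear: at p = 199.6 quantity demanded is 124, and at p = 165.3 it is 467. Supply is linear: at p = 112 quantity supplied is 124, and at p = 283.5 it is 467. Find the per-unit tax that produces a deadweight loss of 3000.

Demand slope = (165.3 − 199.6)/(467 − 124) = −0.1, so p = 212 − 0.1q.
Supply slope = (283.5 − 112)/(467 − 124) = 0.5, so p = 50 + 0.5q.
Competitive equilibrium: 212 − 0.1q = 50 + 0.5q → q* = 270, p* = 185.
A tax t gives Δq = t/0.6 and wedge t, so DWL = t²/1.2.
t²/1.2 = 3000 → t² = 3600 → t = 60.

60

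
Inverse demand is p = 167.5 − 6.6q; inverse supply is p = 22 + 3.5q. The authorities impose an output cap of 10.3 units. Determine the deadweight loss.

85.14

Competitive equilibrium: 167.5 − 6.6q = 22 + 3.5q → q* = 14.4059, p* = 72.4208.
At q = 10.3: demand price = 167.5 − 6.6·10.3 = 99.52; supply price = 22 + 3.5·10.3 = 58.05.
Δq = 14.4059 − 10.3 = 4.1059; wedge = 99.52 − 58.05 = 41.47.
The triangle = ½ × 4.1059 × 41.47 = 85.14.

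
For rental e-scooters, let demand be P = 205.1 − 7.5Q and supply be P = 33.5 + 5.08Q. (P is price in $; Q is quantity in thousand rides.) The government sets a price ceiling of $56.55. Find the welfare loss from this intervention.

Competitive equilibrium: 205.1 − 7.5Q = 33.5 + 5.08Q → Q* = 13.6407, P* = 102.7948.
At the ceiling P = 56.55, quantity supplied = (56.55 − 33.5)/5.08 = 4.5374.
Willingness to pay at Q' = 4.5374: 205.1 − 7.5·4.5374 = 171.0695.
ΔQ = 13.6407 − 4.5374 = 9.1033; wedge = 171.0695 − 56.55 = 114.5195.
Deadweight loss = ½ × 9.1033 × 114.5195 = $521.25 thousand.

$521.25 thousand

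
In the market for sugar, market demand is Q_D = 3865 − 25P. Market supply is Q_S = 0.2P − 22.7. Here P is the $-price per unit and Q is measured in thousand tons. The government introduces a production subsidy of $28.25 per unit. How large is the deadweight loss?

$79.17 thousand

In inverse form: demand P = 154.6 − 0.04Q, supply P = 113.5 + 5Q.
Competitive equilibrium: 154.6 − 0.04Q = 113.5 + 5Q → Q* = 8.1548, P* = 154.2738.
The subsidy lowers effective supply by 28.25: P = 85.25 + 5Q.
New quantity: 154.6 − 0.04Q = 85.25 + 5Q → Q' = 13.7599.
Overproduction ΔQ = 13.7599 − 8.1548 = 5.6051; wedge = subsidy = 28.25.
The triangle = ½ × 5.6051 × 28.25 = $79.17 thousand.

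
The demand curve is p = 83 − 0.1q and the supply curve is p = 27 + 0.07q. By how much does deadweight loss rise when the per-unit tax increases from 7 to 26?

Competitive equilibrium: 83 − 0.1q = 27 + 0.07q → q* = 329.4118, p* = 50.0588.
For a per-unit tax t: Δq = t/0.17, so DWL = ½·t·(t/0.17) = t²/0.34.
At t = 7: DWL = 144.118. At t = 26: DWL = 1988.235.
Increase = 1988.235 − 144.118 = 1844.12.

1844.12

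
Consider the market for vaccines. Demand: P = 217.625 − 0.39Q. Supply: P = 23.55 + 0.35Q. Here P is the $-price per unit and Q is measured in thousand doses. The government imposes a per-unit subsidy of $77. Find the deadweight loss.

Competitive equilibrium: 217.625 − 0.39Q = 23.55 + 0.35Q → Q* = 262.2635, P* = 115.3422.
The subsidy lowers effective supply by 77: P = 0.35Q − 53.45.
New quantity: 217.625 − 0.39Q = 0.35Q − 53.45 → Q' = 366.3176.
Overproduction ΔQ = 366.3176 − 262.2635 = 104.0541; wedge = subsidy = 77.
Deadweight loss = ½ × 104.0541 × 77 = $4006.08 thousand.

$4006.08 thousand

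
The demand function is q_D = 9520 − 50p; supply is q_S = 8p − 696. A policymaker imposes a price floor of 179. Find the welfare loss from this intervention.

1484.70

In inverse form: demand p = 190.4 − 0.02q, supply p = 87 + 0.125q.
Competitive equilibrium: 190.4 − 0.02q = 87 + 0.125q → q* = 713.1034, p* = 176.1379.
At the floor p = 179, quantity demanded = (190.4 − 179)/0.02 = 570.
Sellers' marginal cost at q' = 570: 87 + 0.125·570 = 158.25.
Δq = 713.1034 − 570 = 143.1034; wedge = 179 − 158.25 = 20.75.
The triangle = ½ × 143.1034 × 20.75 = 1484.70.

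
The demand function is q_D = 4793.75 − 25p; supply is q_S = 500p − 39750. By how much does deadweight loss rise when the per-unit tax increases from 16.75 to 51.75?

28541.67

In inverse form: demand p = 191.75 − 0.04q, supply p = 79.5 + 0.002q.
Competitive equilibrium: 191.75 − 0.04q = 79.5 + 0.002q → q* = 2672.619, p* = 84.8452.
For a per-unit tax t: Δq = t/0.042, so DWL = ½·t·(t/0.042) = t²/0.084.
At t = 16.75: DWL = 3340.03. At t = 51.75: DWL = 31881.696.
Increase = 31881.696 − 3340.03 = 28541.67.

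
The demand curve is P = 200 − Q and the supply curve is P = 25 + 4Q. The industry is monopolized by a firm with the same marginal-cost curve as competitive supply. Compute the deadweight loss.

85.07

Competitive equilibrium: 200 − Q = 25 + 4Q → Q* = 35, P* = 165.
Marginal revenue: MR = 200 − 2Q. Set MR = MC: 200 − 2Q = 25 + 4Q → Q_m = 29.1667.
Price P_m = 200 − 1·29.1667 = 170.8333; MC(Q_m) = 25 + 4·29.1667 = 141.6668.
Competitive Q* = 35, so ΔQ = 5.8333; wedge = 170.8333 − 141.6668 = 29.1665.
The triangle = ½ × 5.8333 × 29.1665 = 85.07.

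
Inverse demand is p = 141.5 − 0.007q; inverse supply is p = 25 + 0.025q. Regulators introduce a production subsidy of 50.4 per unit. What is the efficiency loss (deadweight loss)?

Competitive equilibrium: 141.5 − 0.007q = 25 + 0.025q → q* = 3640.625, p* = 116.0156.
The subsidy lowers effective supply by 50.4: p = 0.025q − 25.4.
New quantity: 141.5 − 0.007q = 0.025q − 25.4 → q' = 5215.625.
Overproduction Δq = 5215.625 − 3640.625 = 1575; wedge = subsidy = 50.4.
The triangle = ½ × 1575 × 50.4 = 39690.

39690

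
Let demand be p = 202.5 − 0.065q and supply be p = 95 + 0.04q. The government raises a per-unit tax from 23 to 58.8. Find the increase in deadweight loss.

Competitive equilibrium: 202.5 − 0.065q = 95 + 0.04q → q* = 1023.8095, p* = 135.9524.
For a per-unit tax t: Δq = t/0.105, so DWL = ½·t·(t/0.105) = t²/0.21.
At t = 23: DWL = 2519.048. At t = 58.8: DWL = 16464.
Increase = 16464 − 2519.048 = 13944.95.

13944.95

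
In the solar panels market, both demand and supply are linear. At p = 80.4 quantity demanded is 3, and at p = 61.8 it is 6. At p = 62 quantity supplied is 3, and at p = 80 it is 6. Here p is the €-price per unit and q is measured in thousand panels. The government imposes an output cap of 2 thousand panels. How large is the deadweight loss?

€38.38 thousand

Demand slope = (61.8 − 80.4)/(6 − 3) = −6.2, so p = 99 − 6.2q.
Supply slope = (80 − 62)/(6 − 3) = 6, so p = 44 + 6q.
Competitive equilibrium: 99 − 6.2q = 44 + 6q → q* = 4.5082, p* = 71.0492.
At q = 2: demand price = 99 − 6.2·2 = 86.6; supply price = 44 + 6·2 = 56.
Δq = 4.5082 − 2 = 2.5082; wedge = 86.6 − 56 = 30.6.
Welfare loss = ½ × 2.5082 × 30.6 = €38.38 thousand.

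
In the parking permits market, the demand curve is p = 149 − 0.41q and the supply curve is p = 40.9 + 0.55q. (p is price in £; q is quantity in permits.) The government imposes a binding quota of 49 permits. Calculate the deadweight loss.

Competitive equilibrium: 149 − 0.41q = 40.9 + 0.55q → q* = 112.6042, p* = 102.8323.
At q = 49: demand price = 149 − 0.41·49 = 128.91; supply price = 40.9 + 0.55·49 = 67.85.
Δq = 112.6042 − 49 = 63.6042; wedge = 128.91 − 67.85 = 61.06.
Welfare loss = ½ × 63.6042 × 61.06 = £1941.84.

£1941.84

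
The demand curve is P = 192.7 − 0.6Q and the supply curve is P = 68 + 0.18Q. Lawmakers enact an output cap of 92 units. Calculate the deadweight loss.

Competitive equilibrium: 192.7 − 0.6Q = 68 + 0.18Q → Q* = 159.8718, P* = 96.7769.
At Q = 92: demand price = 192.7 − 0.6·92 = 137.5; supply price = 68 + 0.18·92 = 84.56.
ΔQ = 159.8718 − 92 = 67.8718; wedge = 137.5 − 84.56 = 52.94.
The triangle = ½ × 67.8718 × 52.94 = 1796.57.

1796.57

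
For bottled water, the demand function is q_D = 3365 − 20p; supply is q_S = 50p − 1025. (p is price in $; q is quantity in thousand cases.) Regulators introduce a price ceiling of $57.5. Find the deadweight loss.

In inverse form: demand p = 168.25 − 0.05q, supply p = 20.5 + 0.02q.
Competitive equilibrium: 168.25 − 0.05q = 20.5 + 0.02q → q* = 2110.7143, p* = 62.7143.
At the ceiling p = 57.5, quantity supplied = (57.5 − 20.5)/0.02 = 1850.
Willingness to pay at q' = 1850: 168.25 − 0.05·1850 = 75.75.
Δq = 2110.7143 − 1850 = 260.7143; wedge = 75.75 − 57.5 = 18.25.
The triangle = ½ × 260.7143 × 18.25 = $2379.02 thousand.

$2379.02 thousand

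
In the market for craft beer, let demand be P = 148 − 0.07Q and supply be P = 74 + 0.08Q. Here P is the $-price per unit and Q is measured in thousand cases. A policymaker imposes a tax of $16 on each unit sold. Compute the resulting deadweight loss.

Competitive equilibrium: 148 − 0.07Q = 74 + 0.08Q → Q* = 493.3333, P* = 113.4667.
With the tax, the buyer price exceeds the seller price by 16: (148 − 0.07Q) − (74 + 0.08Q) = 16 → Q' = 386.6667.
ΔQ = 493.3333 − 386.6667 = 106.6666; the wedge equals the tax, 16.
DWL = ½ × 106.6666 × 16 = $853.33 thousand.

$853.33 thousand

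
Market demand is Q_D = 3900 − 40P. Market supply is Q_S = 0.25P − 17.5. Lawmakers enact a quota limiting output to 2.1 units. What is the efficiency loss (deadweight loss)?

45.07

In inverse form: demand P = 97.5 − 0.025Q, supply P = 70 + 4Q.
Competitive equilibrium: 97.5 − 0.025Q = 70 + 4Q → Q* = 6.8323, P* = 97.3292.
At Q = 2.1: demand price = 97.5 − 0.025·2.1 = 97.4475; supply price = 70 + 4·2.1 = 78.4.
ΔQ = 6.8323 − 2.1 = 4.7323; wedge = 97.4475 − 78.4 = 19.0475.
Welfare loss = ½ × 4.7323 × 19.0475 = 45.07.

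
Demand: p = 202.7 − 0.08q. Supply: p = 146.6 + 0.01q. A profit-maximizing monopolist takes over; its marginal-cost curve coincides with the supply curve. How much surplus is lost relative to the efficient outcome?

3872

Competitive equilibrium: 202.7 − 0.08q = 146.6 + 0.01q → q* = 623.3333, p* = 152.8333.
Marginal revenue: MR = 202.7 − 0.16q. Set MR = MC: 202.7 − 0.16q = 146.6 + 0.01q → q_m = 330.
Price p_m = 202.7 − 0.08·330 = 176.3; MC(q_m) = 146.6 + 0.01·330 = 149.9.
Competitive q* = 623.3333, so Δq = 293.3333; wedge = 176.3 − 149.9 = 26.4.
Welfare loss = ½ × 293.3333 × 26.4 = 3872.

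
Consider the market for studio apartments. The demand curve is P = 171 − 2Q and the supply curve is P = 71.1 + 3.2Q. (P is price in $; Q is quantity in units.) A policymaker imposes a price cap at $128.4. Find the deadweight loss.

Competitive equilibrium: 171 − 2Q = 71.1 + 3.2Q → Q* = 19.2115, P* = 132.5769.
At the ceiling P = 128.4, quantity supplied = (128.4 − 71.1)/3.2 = 17.9063.
Willingness to pay at Q' = 17.9063: 171 − 2·17.9063 = 135.1874.
ΔQ = 19.2115 − 17.9063 = 1.3052; wedge = 135.1874 − 128.4 = 6.7874.
Welfare loss = ½ × 1.3052 × 6.7874 = $4.43.

$4.43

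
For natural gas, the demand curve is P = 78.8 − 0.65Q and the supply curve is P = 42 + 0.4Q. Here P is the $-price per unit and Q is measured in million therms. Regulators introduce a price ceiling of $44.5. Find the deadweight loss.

$435.38 million

Competitive equilibrium: 78.8 − 0.65Q = 42 + 0.4Q → Q* = 35.0476, P* = 56.019.
At the ceiling P = 44.5, quantity supplied = (44.5 − 42)/0.4 = 6.25.
Willingness to pay at Q' = 6.25: 78.8 − 0.65·6.25 = 74.7375.
ΔQ = 35.0476 − 6.25 = 28.7976; wedge = 74.7375 − 44.5 = 30.2375.
The triangle = ½ × 28.7976 × 30.2375 = $435.38 million.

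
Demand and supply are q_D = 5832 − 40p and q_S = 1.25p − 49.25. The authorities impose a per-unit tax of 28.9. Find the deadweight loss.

506.19

In inverse form: demand p = 145.8 − 0.025q, supply p = 39.4 + 0.8q.
Competitive equilibrium: 145.8 − 0.025q = 39.4 + 0.8q → q* = 128.9697, p* = 142.5758.
With the tax, the buyer price exceeds the seller price by 28.9: (145.8 − 0.025q) − (39.4 + 0.8q) = 28.9 → q' = 93.9394.
Δq = 128.9697 − 93.9394 = 35.0303; the wedge equals the tax, 28.9.
Welfare loss = ½ × 35.0303 × 28.9 = 506.19.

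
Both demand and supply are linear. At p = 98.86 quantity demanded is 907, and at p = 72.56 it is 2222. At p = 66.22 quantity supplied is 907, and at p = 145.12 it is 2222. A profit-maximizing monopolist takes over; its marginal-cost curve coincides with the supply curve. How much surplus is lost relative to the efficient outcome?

Demand slope = (72.56 − 98.86)/(2222 − 907) = −0.02, so p = 117 − 0.02q.
Supply slope = (145.12 − 66.22)/(2222 − 907) = 0.06, so p = 11.8 + 0.06q.
Competitive equilibrium: 117 − 0.02q = 11.8 + 0.06q → q* = 1315, p* = 90.7.
Marginal revenue: MR = 117 − 0.04q. Set MR = MC: 117 − 0.04q = 11.8 + 0.06q → q_m = 1052.
Price p_m = 117 − 0.02·1052 = 95.96; MC(q_m) = 11.8 + 0.06·1052 = 74.92.
Competitive q* = 1315, so Δq = 263; wedge = 95.96 − 74.92 = 21.04.
The triangle = ½ × 263 × 21.04 = 2766.76.

2766.76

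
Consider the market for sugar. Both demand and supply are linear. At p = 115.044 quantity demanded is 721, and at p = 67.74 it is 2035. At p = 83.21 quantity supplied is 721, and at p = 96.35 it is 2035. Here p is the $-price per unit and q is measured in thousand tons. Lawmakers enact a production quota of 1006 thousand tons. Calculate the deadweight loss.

$3810.74 thousand

Demand slope = (67.74 − 115.044)/(2035 − 721) = −0.036, so p = 141 − 0.036q.
Supply slope = (96.35 − 83.21)/(2035 − 721) = 0.01, so p = 76 + 0.01q.
Competitive equilibrium: 141 − 0.036q = 76 + 0.01q → q* = 1413.0435, p* = 90.1304.
At q = 1006: demand price = 141 − 0.036·1006 = 104.784; supply price = 76 + 0.01·1006 = 86.06.
Δq = 1413.0435 − 1006 = 407.0435; wedge = 104.784 − 86.06 = 18.724.
Deadweight loss = ½ × 407.0435 × 18.724 = $3810.74 thousand.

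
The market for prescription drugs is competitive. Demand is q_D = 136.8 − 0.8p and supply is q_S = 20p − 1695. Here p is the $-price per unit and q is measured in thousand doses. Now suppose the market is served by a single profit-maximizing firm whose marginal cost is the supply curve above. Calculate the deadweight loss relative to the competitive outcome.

$687.52 thousand

In inverse form: demand p = 171 − 1.25q, supply p = 84.75 + 0.05q.
Competitive equilibrium: 171 − 1.25q = 84.75 + 0.05q → q* = 66.3462, p* = 88.0673.
Marginal revenue: MR = 171 − 2.5q. Set MR = MC: 171 − 2.5q = 84.75 + 0.05q → q_m = 33.8235.
Price p_m = 171 − 1.25·33.8235 = 128.7206; MC(q_m) = 84.75 + 0.05·33.8235 = 86.4412.
Competitive q* = 66.3462, so Δq = 32.5227; wedge = 128.7206 − 86.4412 = 42.2794.
Welfare loss = ½ × 32.5227 × 42.2794 = $687.52 thousand.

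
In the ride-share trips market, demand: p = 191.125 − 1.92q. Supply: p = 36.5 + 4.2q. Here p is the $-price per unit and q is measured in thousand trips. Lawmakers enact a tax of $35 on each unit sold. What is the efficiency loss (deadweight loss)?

$100.08 thousand

Competitive equilibrium: 191.125 − 1.92q = 36.5 + 4.2q → q* = 25.2655, p* = 142.6152.
With the tax, the buyer price exceeds the seller price by 35: (191.125 − 1.92q) − (36.5 + 4.2q) = 35 → q' = 19.5466.
Δq = 25.2655 − 19.5466 = 5.7189; the wedge equals the tax, 35.
Deadweight loss = ½ × 5.7189 × 35 = $100.08 thousand.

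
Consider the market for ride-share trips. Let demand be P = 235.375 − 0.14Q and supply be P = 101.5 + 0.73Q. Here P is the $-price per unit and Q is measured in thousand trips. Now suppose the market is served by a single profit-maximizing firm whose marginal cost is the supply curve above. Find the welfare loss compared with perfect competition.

$197.91 thousand

Competitive equilibrium: 235.375 − 0.14Q = 101.5 + 0.73Q → Q* = 153.8793, P* = 213.8319.
Marginal revenue: MR = 235.375 − 0.28Q. Set MR = MC: 235.375 − 0.28Q = 101.5 + 0.73Q → Q_m = 132.5495.
Price P_m = 235.375 − 0.14·132.5495 = 216.8181; MC(Q_m) = 101.5 + 0.73·132.5495 = 198.2611.
Competitive Q* = 153.8793, so ΔQ = 21.3298; wedge = 216.8181 − 198.2611 = 18.557.
DWL = ½ × 21.3298 × 18.557 = $197.91 thousand.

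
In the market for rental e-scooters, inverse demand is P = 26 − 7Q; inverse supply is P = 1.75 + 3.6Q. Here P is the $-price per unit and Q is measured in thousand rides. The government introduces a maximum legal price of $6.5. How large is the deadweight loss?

Competitive equilibrium: 26 − 7Q = 1.75 + 3.6Q → Q* = 2.2877, P* = 9.9858.
At the ceiling P = 6.5, quantity supplied = (6.5 − 1.75)/3.6 = 1.3194.
Willingness to pay at Q' = 1.3194: 26 − 7·1.3194 = 16.7642.
ΔQ = 2.2877 − 1.3194 = 0.9683; wedge = 16.7642 − 6.5 = 10.2642.
Welfare loss = ½ × 0.9683 × 10.2642 = $4.97 thousand.

$4.97 thousand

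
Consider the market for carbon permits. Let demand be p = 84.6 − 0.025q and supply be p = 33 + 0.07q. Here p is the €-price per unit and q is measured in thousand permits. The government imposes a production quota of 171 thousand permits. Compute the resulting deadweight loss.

Competitive equilibrium: 84.6 − 0.025q = 33 + 0.07q → q* = 543.1579, p* = 71.0211.
At q = 171: demand price = 84.6 − 0.025·171 = 80.325; supply price = 33 + 0.07·171 = 44.97.
Δq = 543.1579 − 171 = 372.1579; wedge = 80.325 − 44.97 = 35.355.
Welfare loss = ½ × 372.1579 × 35.355 = €6578.82 thousand.

€6578.82 thousand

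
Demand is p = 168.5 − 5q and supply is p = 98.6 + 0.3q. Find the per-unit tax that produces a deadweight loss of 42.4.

Competitive equilibrium: 168.5 − 5q = 98.6 + 0.3q → q* = 13.1887, p* = 102.5566.
A tax t gives Δq = t/5.3 and wedge t, so DWL = t²/10.6.
t²/10.6 = 42.4 → t² = 449.44 → t = 21.2.

21.2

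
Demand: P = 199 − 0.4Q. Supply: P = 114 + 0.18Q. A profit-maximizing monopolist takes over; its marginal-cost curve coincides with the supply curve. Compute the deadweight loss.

1037.64

Competitive equilibrium: 199 − 0.4Q = 114 + 0.18Q → Q* = 146.5517, P* = 140.3793.
Marginal revenue: MR = 199 − 0.8Q. Set MR = MC: 199 − 0.8Q = 114 + 0.18Q → Q_m = 86.7347.
Price P_m = 199 − 0.4·86.7347 = 164.3061; MC(Q_m) = 114 + 0.18·86.7347 = 129.6122.
Competitive Q* = 146.5517, so ΔQ = 59.817; wedge = 164.3061 − 129.6122 = 34.6939.
DWL = ½ × 59.817 × 34.6939 = 1037.64.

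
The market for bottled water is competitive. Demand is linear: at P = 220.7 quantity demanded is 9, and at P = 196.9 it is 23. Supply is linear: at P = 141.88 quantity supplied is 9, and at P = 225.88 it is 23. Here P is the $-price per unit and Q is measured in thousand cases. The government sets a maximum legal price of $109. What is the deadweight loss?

$950.97 thousand

Demand slope = (196.9 − 220.7)/(23 − 9) = −1.7, so P = 236 − 1.7Q.
Supply slope = (225.88 − 141.88)/(23 − 9) = 6, so P = 87.88 + 6Q.
Competitive equilibrium: 236 − 1.7Q = 87.88 + 6Q → Q* = 19.2364, P* = 203.2982.
At the ceiling P = 109, quantity supplied = (109 − 87.88)/6 = 3.52.
Willingness to pay at Q' = 3.52: 236 − 1.7·3.52 = 230.016.
ΔQ = 19.2364 − 3.52 = 15.7164; wedge = 230.016 − 109 = 121.016.
Deadweight loss = ½ × 15.7164 × 121.016 = $950.97 thousand.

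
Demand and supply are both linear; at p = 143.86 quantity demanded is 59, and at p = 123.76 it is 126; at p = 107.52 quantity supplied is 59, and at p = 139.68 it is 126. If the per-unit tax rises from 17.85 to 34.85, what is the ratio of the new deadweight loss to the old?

3.812

Demand slope = (123.76 − 143.86)/(126 − 59) = −0.3, so p = 161.56 − 0.3q.
Supply slope = (139.68 − 107.52)/(126 − 59) = 0.48, so p = 79.2 + 0.48q.
Competitive equilibrium: 161.56 − 0.3q = 79.2 + 0.48q → q* = 105.5897, p* = 129.8831.
For a per-unit tax t: Δq = t/0.78, so DWL = ½·t·(t/0.78) = t²/1.56.
At t = 17.85: DWL = 204.245. At t = 34.85: DWL = 778.540.
Ratio = (34.85/17.85)² = 3.812.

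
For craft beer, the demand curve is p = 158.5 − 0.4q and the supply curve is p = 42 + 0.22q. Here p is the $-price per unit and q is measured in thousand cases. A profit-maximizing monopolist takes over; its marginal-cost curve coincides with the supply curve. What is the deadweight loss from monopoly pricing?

Competitive equilibrium: 158.5 − 0.4q = 42 + 0.22q → q* = 187.9032, p* = 83.3387.
Marginal revenue: MR = 158.5 − 0.8q. Set MR = MC: 158.5 − 0.8q = 42 + 0.22q → q_m = 114.2157.
Price p_m = 158.5 − 0.4·114.2157 = 112.8137; MC(q_m) = 42 + 0.22·114.2157 = 67.1275.
Competitive q* = 187.9032, so Δq = 73.6875; wedge = 112.8137 − 67.1275 = 45.6862.
Welfare loss = ½ × 73.6875 × 45.6862 = $1683.25 thousand.

$1683.25 thousand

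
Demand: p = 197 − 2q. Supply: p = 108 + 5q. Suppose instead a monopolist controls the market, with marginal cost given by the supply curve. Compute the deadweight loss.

27.94

Competitive equilibrium: 197 − 2q = 108 + 5q → q* = 12.7143, p* = 171.5714.
Marginal revenue: MR = 197 − 4q. Set MR = MC: 197 − 4q = 108 + 5q → q_m = 9.8889.
Price p_m = 197 − 2·9.8889 = 177.2222; MC(q_m) = 108 + 5·9.8889 = 157.4445.
Competitive q* = 12.7143, so Δq = 2.8254; wedge = 177.2222 − 157.4445 = 19.7777.
DWL = ½ × 2.8254 × 19.7777 = 27.94.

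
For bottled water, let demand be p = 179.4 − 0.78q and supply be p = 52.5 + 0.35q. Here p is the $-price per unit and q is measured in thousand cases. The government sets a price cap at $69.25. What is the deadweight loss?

$2346.44 thousand

Competitive equilibrium: 179.4 − 0.78q = 52.5 + 0.35q → q* = 112.30088, p* = 91.80531.
At the ceiling p = 69.25, quantity supplied = (69.25 − 52.5)/0.35 = 47.85714.
Willingness to pay at q' = 47.85714: 179.4 − 0.78·47.85714 = 142.07143.
Δq = 112.30088 − 47.85714 = 64.44374; wedge = 142.07143 − 69.25 = 72.82143.
Deadweight loss = ½ × 64.44374 × 72.82143 = $2346.44 thousand.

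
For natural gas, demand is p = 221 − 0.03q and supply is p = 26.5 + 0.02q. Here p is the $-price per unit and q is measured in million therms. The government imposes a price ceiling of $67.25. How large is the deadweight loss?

Competitive equilibrium: 221 − 0.03q = 26.5 + 0.02q → q* = 3890, p* = 104.3.
At the ceiling p = 67.25, quantity supplied = (67.25 − 26.5)/0.02 = 2037.5.
Willingness to pay at q' = 2037.5: 221 − 0.03·2037.5 = 159.875.
Δq = 3890 − 2037.5 = 1852.5; wedge = 159.875 − 67.25 = 92.625.
DWL = ½ × 1852.5 × 92.625 = $85793.91 million.

$85793.91 million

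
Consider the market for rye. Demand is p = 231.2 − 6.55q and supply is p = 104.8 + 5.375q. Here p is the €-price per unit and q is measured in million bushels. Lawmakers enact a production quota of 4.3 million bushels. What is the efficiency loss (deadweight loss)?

€236.62 million

Competitive equilibrium: 231.2 − 6.55q = 104.8 + 5.375q → q* = 10.5996, p* = 161.7727.
At q = 4.3: demand price = 231.2 − 6.55·4.3 = 203.035; supply price = 104.8 + 5.375·4.3 = 127.9125.
Δq = 10.5996 − 4.3 = 6.2996; wedge = 203.035 − 127.9125 = 75.1225.
The triangle = ½ × 6.2996 × 75.1225 = €236.62 million.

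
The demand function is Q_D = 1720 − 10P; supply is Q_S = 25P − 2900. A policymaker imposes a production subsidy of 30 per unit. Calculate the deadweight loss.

3214.29

In inverse form: demand P = 172 − 0.1Q, supply P = 116 + 0.04Q.
Competitive equilibrium: 172 − 0.1Q = 116 + 0.04Q → Q* = 400, P* = 132.
The subsidy lowers effective supply by 30: P = 86 + 0.04Q.
New quantity: 172 − 0.1Q = 86 + 0.04Q → Q' = 614.2857.
Overproduction ΔQ = 614.2857 − 400 = 214.2857; wedge = subsidy = 30.
Deadweight loss = ½ × 214.2857 × 30 = 3214.29.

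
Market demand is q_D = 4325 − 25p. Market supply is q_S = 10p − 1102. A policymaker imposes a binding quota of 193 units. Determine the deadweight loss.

4572.17

In inverse form: demand p = 173 − 0.04q, supply p = 110.2 + 0.1q.
Competitive equilibrium: 173 − 0.04q = 110.2 + 0.1q → q* = 448.5714, p* = 155.0571.
At q = 193: demand price = 173 − 0.04·193 = 165.28; supply price = 110.2 + 0.1·193 = 129.5.
Δq = 448.5714 − 193 = 255.5714; wedge = 165.28 − 129.5 = 35.78.
DWL = ½ × 255.5714 × 35.78 = 4572.17.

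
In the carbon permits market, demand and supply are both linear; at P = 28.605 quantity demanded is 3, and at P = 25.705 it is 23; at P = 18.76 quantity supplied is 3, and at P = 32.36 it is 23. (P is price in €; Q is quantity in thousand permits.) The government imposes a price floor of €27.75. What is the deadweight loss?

€15.03 thousand

Demand slope = (25.705 − 28.605)/(23 − 3) = −0.145, so P = 29.04 − 0.145Q.
Supply slope = (32.36 − 18.76)/(23 − 3) = 0.68, so P = 16.72 + 0.68Q.
Competitive equilibrium: 29.04 − 0.145Q = 16.72 + 0.68Q → Q* = 14.9333, P* = 26.8747.
At the floor P = 27.75, quantity demanded = (29.04 − 27.75)/0.145 = 8.8966.
Sellers' marginal cost at Q' = 8.8966: 16.72 + 0.68·8.8966 = 22.7697.
ΔQ = 14.9333 − 8.8966 = 6.0367; wedge = 27.75 − 22.7697 = 4.9803.
Deadweight loss = ½ × 6.0367 × 4.9803 = €15.03 thousand.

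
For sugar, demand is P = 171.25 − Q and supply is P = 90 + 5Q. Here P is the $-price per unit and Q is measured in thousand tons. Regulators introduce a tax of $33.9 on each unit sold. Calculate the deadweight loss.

Competitive equilibrium: 171.25 − Q = 90 + 5Q → Q* = 13.5417, P* = 157.7083.
With the tax, the buyer price exceeds the seller price by 33.9: (171.25 − Q) − (90 + 5Q) = 33.9 → Q' = 7.8917.
ΔQ = 13.5417 − 7.8917 = 5.65; the wedge equals the tax, 33.9.
DWL = ½ × 5.65 × 33.9 = $95.77 thousand.

$95.77 thousand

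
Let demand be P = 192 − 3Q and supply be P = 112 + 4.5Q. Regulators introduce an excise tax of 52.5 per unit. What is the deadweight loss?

183.75

Competitive equilibrium: 192 − 3Q = 112 + 4.5Q → Q* = 10.6667, P* = 160.
With the tax, the buyer price exceeds the seller price by 52.5: (192 − 3Q) − (112 + 4.5Q) = 52.5 → Q' = 3.6667.
ΔQ = 10.6667 − 3.6667 = 7; the wedge equals the tax, 52.5.
Welfare loss = ½ × 7 × 52.5 = 183.75.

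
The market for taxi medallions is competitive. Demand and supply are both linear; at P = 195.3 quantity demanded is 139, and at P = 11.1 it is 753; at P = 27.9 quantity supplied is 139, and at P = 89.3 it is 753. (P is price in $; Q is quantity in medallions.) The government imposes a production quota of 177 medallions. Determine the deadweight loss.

Demand slope = (11.1 − 195.3)/(753 − 139) = −0.3, so P = 237 − 0.3Q.
Supply slope = (89.3 − 27.9)/(753 − 139) = 0.1, so P = 14 + 0.1Q.
Competitive equilibrium: 237 − 0.3Q = 14 + 0.1Q → Q* = 557.5, P* = 69.75.
At Q = 177: demand price = 237 − 0.3·177 = 183.9; supply price = 14 + 0.1·177 = 31.7.
ΔQ = 557.5 − 177 = 380.5; wedge = 183.9 − 31.7 = 152.2.
DWL = ½ × 380.5 × 152.2 = $28956.05.

$28956.05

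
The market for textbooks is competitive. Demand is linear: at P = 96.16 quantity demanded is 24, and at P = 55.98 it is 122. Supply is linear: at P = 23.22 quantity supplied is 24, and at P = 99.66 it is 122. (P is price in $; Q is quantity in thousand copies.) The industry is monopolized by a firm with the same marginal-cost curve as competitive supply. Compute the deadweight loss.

$284.24 thousand

Demand slope = (55.98 − 96.16)/(122 − 24) = −0.41, so P = 106 − 0.41Q.
Supply slope = (99.66 − 23.22)/(122 − 24) = 0.78, so P = 4.5 + 0.78Q.
Competitive equilibrium: 106 − 0.41Q = 4.5 + 0.78Q → Q* = 85.2941, P* = 71.0294.
Marginal revenue: MR = 106 − 0.82Q. Set MR = MC: 106 − 0.82Q = 4.5 + 0.78Q → Q_m = 63.4375.
Price P_m = 106 − 0.41·63.4375 = 79.9906; MC(Q_m) = 4.5 + 0.78·63.4375 = 53.9813.
Competitive Q* = 85.2941, so ΔQ = 21.8566; wedge = 79.9906 − 53.9813 = 26.0093.
The triangle = ½ × 21.8566 × 26.0093 = $284.24 thousand.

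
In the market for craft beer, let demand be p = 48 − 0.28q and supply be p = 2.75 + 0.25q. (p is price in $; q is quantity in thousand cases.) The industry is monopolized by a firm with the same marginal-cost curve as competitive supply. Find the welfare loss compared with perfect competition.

Competitive equilibrium: 48 − 0.28q = 2.75 + 0.25q → q* = 85.3774, p* = 24.0943.
Marginal revenue: MR = 48 − 0.56q. Set MR = MC: 48 − 0.56q = 2.75 + 0.25q → q_m = 55.8642.
Price p_m = 48 − 0.28·55.8642 = 32.358; MC(q_m) = 2.75 + 0.25·55.8642 = 16.7161.
Competitive q* = 85.3774, so Δq = 29.5132; wedge = 32.358 − 16.7161 = 15.6419.
The triangle = ½ × 29.5132 × 15.6419 = $230.82 thousand.

$230.82 thousand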